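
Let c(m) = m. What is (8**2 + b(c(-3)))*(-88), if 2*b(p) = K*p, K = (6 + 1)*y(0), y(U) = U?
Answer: -5632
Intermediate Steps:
K = 0 (K = (6 + 1)*0 = 7*0 = 0)
b(p) = 0 (b(p) = (0*p)/2 = (1/2)*0 = 0)
(8**2 + b(c(-3)))*(-88) = (8**2 + 0)*(-88) = (64 + 0)*(-88) = 64*(-88) = -5632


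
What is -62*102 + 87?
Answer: -6237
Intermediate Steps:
-62*102 + 87 = -6324 + 87 = -6237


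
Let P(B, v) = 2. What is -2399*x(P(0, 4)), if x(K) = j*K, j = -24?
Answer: 115152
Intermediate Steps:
x(K) = -24*K
-2399*x(P(0, 4)) = -(-57576)*2 = -2399*(-48) = 115152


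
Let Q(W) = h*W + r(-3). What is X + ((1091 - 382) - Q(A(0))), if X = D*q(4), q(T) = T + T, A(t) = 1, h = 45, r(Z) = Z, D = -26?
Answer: 459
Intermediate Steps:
q(T) = 2*T
Q(W) = -3 + 45*W (Q(W) = 45*W - 3 = -3 + 45*W)
X = -208 (X = -52*4 = -26*8 = -208)
X + ((1091 - 382) - Q(A(0))) = -208 + ((1091 - 382) - (-3 + 45*1)) = -208 + (709 - (-3 + 45)) = -208 + (709 - 1*42) = -208 + (709 - 42) = -208 + 667 = 459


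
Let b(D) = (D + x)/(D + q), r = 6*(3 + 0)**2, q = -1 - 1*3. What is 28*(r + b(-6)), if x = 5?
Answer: 7574/5 ≈ 1514.8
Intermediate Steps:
q = -4 (q = -1 - 3 = -4)
r = 54 (r = 6*3**2 = 6*9 = 54)
b(D) = (5 + D)/(-4 + D) (b(D) = (D + 5)/(D - 4) = (5 + D)/(-4 + D))
28*(r + b(-6)) = 28*(54 + (5 - 6)/(-4 - 6)) = 28*(54 - 1/(-10)) = 28*(54 - 1/10*(-1)) = 28*(54 + 1/10) = 28*(541/10) = 7574/5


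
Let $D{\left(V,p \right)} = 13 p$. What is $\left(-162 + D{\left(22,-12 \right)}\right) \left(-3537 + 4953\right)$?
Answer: $-450288$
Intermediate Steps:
$\left(-162 + D{\left(22,-12 \right)}\right) \left(-3537 + 4953\right) = \left(-162 + 13 \left(-12\right)\right) \left(-3537 + 4953\right) = \left(-162 - 156\right) 1416 = \left(-318\right) 1416 = -450288$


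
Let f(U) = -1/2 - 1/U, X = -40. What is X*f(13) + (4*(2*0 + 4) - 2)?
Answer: 482/13 ≈ 37.077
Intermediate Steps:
f(U) = -½ - 1/U (f(U) = -1*½ - 1/U = -½ - 1/U)
X*f(13) + (4*(2*0 + 4) - 2) = -20*(-2 - 1*13)/13 + (4*(2*0 + 4) - 2) = -20*(-2 - 13)/13 + (4*(0 + 4) - 2) = -20*(-15)/13 + (4*4 - 2) = -40*(-15/26) + (16 - 2) = 300/13 + 14 = 482/13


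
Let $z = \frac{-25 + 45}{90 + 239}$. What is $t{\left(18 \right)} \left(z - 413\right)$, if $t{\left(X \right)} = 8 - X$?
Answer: $\frac{1358570}{329} \approx 4129.4$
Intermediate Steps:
$z = \frac{20}{329} \approx 0.06079$
$t{\left(18 \right)} \left(z - 413\right) = \left(8 - 18\right) \left(\frac{20}{329} - 413\right) = \left(8 - 18\right) \left(- \frac{135857}{329}\right) = \left(-10\right) \left(- \frac{135857}{329}\right) = \frac{1358570}{329}$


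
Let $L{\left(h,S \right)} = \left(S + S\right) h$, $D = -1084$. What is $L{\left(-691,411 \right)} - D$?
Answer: $-566918$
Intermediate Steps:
$L{\left(h,S \right)} = 2 S h$
$L{\left(-691,411 \right)} - D = 2 \cdot 411 \left(-691\right) - -1084 = -568002 + 1084 = -566918$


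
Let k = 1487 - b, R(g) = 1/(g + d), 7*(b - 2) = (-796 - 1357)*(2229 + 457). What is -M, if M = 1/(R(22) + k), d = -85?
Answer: -63/52140176 ≈ -1.2083e-6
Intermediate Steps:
b = -5782944/7 (b = 2 + ((-796 - 1357)*(2229 + 457))/7 = 2 + (-2153*2686)/7 = 2 + (1/7)*(-5782958) = 2 - 5782958/7 = -5782944/7 ≈ -8.2614e+5)
R(g) = 1/(-85 + g) (R(g) = 1/(g - 85) = 1/(-85 + g))
k = 5793353/7 (k = 1487 - 1*(-5782944/7) = 1487 + 5782944/7 = 5793353/7 ≈ 8.2762e+5)
M = 63/52140176 (M = 1/(1/(-85 + 22) + 5793353/7) = 1/(1/(-63) + 5793353/7) = 1/(-1/63 + 5793353/7) = 1/(52140176/63) = 63/52140176 ≈ 1.2083e-6)
-M = -1*63/52140176 = -63/52140176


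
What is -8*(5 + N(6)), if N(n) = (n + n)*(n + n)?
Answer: -1192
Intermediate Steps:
N(n) = 4*n² (N(n) = (2*n)*(2*n) = 4*n²)
-8*(5 + N(6)) = -8*(5 + 4*6²) = -8*(5 + 4*36) = -8*(5 + 144) = -8*149 = -1192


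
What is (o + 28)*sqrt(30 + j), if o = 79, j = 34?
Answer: 856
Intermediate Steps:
(o + 28)*sqrt(30 + j) = (79 + 28)*sqrt(30 + 34) = 107*sqrt(64) = 107*8 = 856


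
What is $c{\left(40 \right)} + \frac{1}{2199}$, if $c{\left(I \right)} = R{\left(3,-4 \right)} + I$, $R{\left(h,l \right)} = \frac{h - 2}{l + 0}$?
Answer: $\frac{349645}{8796} \approx 39.75$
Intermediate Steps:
$R{\left(h,l \right)} = \frac{-2 + h}{l}$
$c{\left(I \right)} = - \frac{1}{4} + I$ ($c{\left(I \right)} = \frac{-2 + 3}{-4} + I = \left(- \frac{1}{4}\right) 1 + I = - \frac{1}{4} + I$)
$c{\left(40 \right)} + \frac{1}{2199} = \left(- \frac{1}{4} + 40\right) + \frac{1}{2199} = \frac{159}{4} + \frac{1}{2199} = \frac{349645}{8796}$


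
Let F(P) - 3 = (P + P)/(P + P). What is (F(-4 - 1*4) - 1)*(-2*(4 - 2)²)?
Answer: -24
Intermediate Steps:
F(P) = 4 (F(P) = 3 + (P + P)/(P + P) = 3 + (2*P)/((2*P)) = 3 + (2*P)*(1/(2*P)) = 3 + 1 = 4)
(F(-4 - 1*4) - 1)*(-2*(4 - 2)²) = (4 - 1)*(-2*(4 - 2)²) = 3*(-2*2²) = 3*(-2*4) = 3*(-8) = -24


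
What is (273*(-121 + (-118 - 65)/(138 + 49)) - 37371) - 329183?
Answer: -74772728/187 ≈ -3.9985e+5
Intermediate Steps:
(273*(-121 + (-118 - 65)/(138 + 49)) - 37371) - 329183 = (273*(-121 - 183/187) - 37371) - 329183 = (273*(-22810/187) - 37371) - 329183 = (-6227130/187 - 37371) - 329183 = -13215507/187 - 329183 = -74772728/187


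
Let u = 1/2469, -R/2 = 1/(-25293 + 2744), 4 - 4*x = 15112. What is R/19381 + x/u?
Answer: -4075412216080795/437022169 ≈ -9.3254e+6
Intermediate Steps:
x = -3777 (x = 1 - 1/4*15112 = 1 - 3778 = -3777)
R = 2/22549 (R = -2/(-25293 + 2744) = -2/(-22549) = -2*(-1/22549) = 2/22549 ≈ 8.8696e-5)
u = 1/2469 ≈ 0.00040502
R/19381 + x/u = (2/22549)/19381 - 3777/1/2469 = (2/22549)*(1/19381) - 3777*2469 = 2/437022169 - 9325413 = -4075412216080795/437022169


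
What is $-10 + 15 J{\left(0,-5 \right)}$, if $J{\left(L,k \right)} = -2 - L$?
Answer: $-40$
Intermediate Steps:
$-10 + 15 J{\left(0,-5 \right)} = -10 + 15 \left(-2 - 0\right) = -10 + 15 \left(-2 + 0\right) = -10 + 15 \left(-2\right) = -10 - 30 = -40$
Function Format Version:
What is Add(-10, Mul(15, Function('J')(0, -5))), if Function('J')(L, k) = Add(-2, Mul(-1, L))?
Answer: -40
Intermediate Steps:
Add(-10, Mul(15, Function('J')(0, -5))) = Add(-10, Mul(15, Add(-2, Mul(-1, 0)))) = Add(-10, Mul(15, Add(-2, 0))) = Add(-10, Mul(15, -2)) = Add(-10, -30) = -40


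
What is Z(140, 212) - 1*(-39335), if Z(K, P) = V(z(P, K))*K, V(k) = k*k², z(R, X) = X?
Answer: 384199335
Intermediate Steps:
V(k) = k³
Z(K, P) = K⁴ (Z(K, P) = K³*K = K⁴)
Z(140, 212) - 1*(-39335) = 140⁴ - 1*(-39335) = 384160000 + 39335 = 384199335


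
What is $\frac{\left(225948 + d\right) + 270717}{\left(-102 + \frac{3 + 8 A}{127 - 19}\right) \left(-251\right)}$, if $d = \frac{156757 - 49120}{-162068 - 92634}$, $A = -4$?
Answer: $\frac{6831078904422}{353054540545} \approx 19.349$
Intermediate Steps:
$d = - \frac{107637}{254702}$ ($d = \frac{107637}{-254702} = 107637 \left(- \frac{1}{254702}\right) = - \frac{107637}{254702} \approx -0.4226$)
$\frac{\left(225948 + d\right) + 270717}{\left(-102 + \frac{3 + 8 A}{127 - 19}\right) \left(-251\right)} = \frac{\left(225948 - \frac{107637}{254702}\right) + 270717}{\left(-102 + \frac{3 + 8 \left(-4\right)}{127 - 19}\right) \left(-251\right)} = \frac{\frac{57549299859}{254702} + 270717}{\left(-102 + \frac{3 - 32}{108}\right) \left(-251\right)} = \frac{126501461193}{254702 \left(-102 - \frac{29}{108}\right) \left(-251\right)} = \frac{126501461193}{254702 \left(\left(- \frac{11045}{108}\right) \left(-251\right)\right)} = \frac{126501461193}{254702 \cdot \frac{2772295}{108}} = \frac{126501461193}{254702} \cdot \frac{108}{2772295} = \frac{6831078904422}{353054540545}$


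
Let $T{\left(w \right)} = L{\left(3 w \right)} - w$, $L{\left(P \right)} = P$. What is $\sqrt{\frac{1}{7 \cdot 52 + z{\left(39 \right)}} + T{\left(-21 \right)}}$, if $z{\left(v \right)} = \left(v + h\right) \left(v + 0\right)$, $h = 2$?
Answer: $\frac{i \sqrt{161839535}}{1963} \approx 6.4807 i$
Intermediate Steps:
$z{\left(v \right)} = v \left(2 + v\right)$ ($z{\left(v \right)} = \left(v + 2\right) \left(v + 0\right) = \left(2 + v\right) v = v \left(2 + v\right)$)
$T{\left(w \right)} = 2 w$ ($T{\left(w \right)} = 3 w - w = 2 w$)
$\sqrt{\frac{1}{7 \cdot 52 + z{\left(39 \right)}} + T{\left(-21 \right)}} = \sqrt{\frac{1}{7 \cdot 52 + 39 \left(2 + 39\right)} + 2 \left(-21\right)} = \sqrt{\frac{1}{364 + 39 \cdot 41} - 42} = \sqrt{\frac{1}{364 + 1599} - 42} = \sqrt{\frac{1}{1963} - 42} = \sqrt{- \frac{82445}{1963}} = \frac{i \sqrt{161839535}}{1963}$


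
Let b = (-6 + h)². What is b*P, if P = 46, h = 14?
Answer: 2944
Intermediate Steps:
b = 64 (b = (-6 + 14)² = 8² = 64)
b*P = 64*46 = 2944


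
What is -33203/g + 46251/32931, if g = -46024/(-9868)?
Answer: -299656150525/42100454 ≈ -7117.6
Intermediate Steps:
g = 11506/2467 (g = -46024*(-1/9868) = 11506/2467 ≈ 4.6640)
-33203/g + 46251/32931 = -33203/11506/2467 + 46251/32931 = -33203*2467/11506 + 46251*(1/32931) = -81911801/11506 + 5139/3659 = -299656150525/42100454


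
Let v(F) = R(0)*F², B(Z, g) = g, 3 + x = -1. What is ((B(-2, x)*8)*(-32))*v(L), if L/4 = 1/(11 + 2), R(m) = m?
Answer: 0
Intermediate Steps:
x = -4 (x = -3 - 1 = -4)
L = 4/13 (L = 4/(11 + 2) = 4/13 ≈ 0.30769)
v(F) = 0 (v(F) = 0*F² = 0)
((B(-2, x)*8)*(-32))*v(L) = (-4*8*(-32))*0 = -32*(-32)*0 = 1024*0 = 0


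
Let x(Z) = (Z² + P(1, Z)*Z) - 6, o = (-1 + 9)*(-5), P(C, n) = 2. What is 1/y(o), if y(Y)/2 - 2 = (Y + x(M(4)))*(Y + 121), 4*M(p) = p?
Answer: -1/6962 ≈ -0.00014364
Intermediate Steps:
M(p) = p/4
o = -40 (o = 8*(-5) = -40)
x(Z) = -6 + Z² + 2*Z (x(Z) = (Z² + 2*Z) - 6 = -6 + Z² + 2*Z)
y(Y) = 4 + 2*(-3 + Y)*(121 + Y) (y(Y) = 4 + 2*((Y + (-6 + ((¼)*4)² + 2*((¼)*4)))*(Y + 121)) = 4 + 2*((Y + (-6 + 1² + 2*1))*(121 + Y)) = 4 + 2*((Y + (-6 + 1 + 2))*(121 + Y)) = 4 + 2*((Y - 3)*(121 + Y)) = 4 + 2*((-3 + Y)*(121 + Y)) = 4 + 2*(-3 + Y)*(121 + Y))
1/y(o) = 1/(-722 + 2*(-40)² + 236*(-40)) = 1/(-722 + 2*1600 - 9440) = 1/(-722 + 3200 - 9440) = 1/(-6962) = -1/6962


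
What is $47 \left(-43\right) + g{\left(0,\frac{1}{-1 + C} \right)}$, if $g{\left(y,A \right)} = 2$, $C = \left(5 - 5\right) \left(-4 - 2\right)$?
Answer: $-2019$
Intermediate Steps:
$C = 0$ ($C = 0 \left(-6\right) = 0$)
$47 \left(-43\right) + g{\left(0,\frac{1}{-1 + C} \right)} = 47 \left(-43\right) + 2 = -2021 + 2 = -2019$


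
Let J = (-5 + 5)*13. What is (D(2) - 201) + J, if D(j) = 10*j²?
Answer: -161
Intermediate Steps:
J = 0 (J = 0*13 = 0)
(D(2) - 201) + J = (10*2² - 201) + 0 = (10*4 - 201) + 0 = (40 - 201) + 0 = -161 + 0 = -161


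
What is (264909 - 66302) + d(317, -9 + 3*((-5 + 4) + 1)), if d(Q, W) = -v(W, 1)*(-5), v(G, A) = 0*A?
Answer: 198607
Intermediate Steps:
v(G, A) = 0
d(Q, W) = 0 (d(Q, W) = -1*0*(-5) = 0*(-5) = 0)
(264909 - 66302) + d(317, -9 + 3*((-5 + 4) + 1)) = (264909 - 66302) + 0 = 198607 + 0 = 198607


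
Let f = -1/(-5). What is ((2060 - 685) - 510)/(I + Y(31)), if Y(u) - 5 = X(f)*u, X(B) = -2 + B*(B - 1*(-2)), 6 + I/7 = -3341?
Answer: -21625/586809 ≈ -0.036852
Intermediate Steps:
I = -23429 (I = -42 + 7*(-3341) = -42 - 23387 = -23429)
f = ⅕ (f = -1*(-⅕) = ⅕ ≈ 0.20000)
X(B) = -2 + B*(2 + B) (X(B) = -2 + B*(B + 2) = -2 + B*(2 + B))
Y(u) = 5 - 39*u/25 (Y(u) = 5 + (-2 + (⅕)² + 2*(⅕))*u = 5 + (-2 + 1/25 + ⅖)*u = 5 - 39*u/25)
((2060 - 685) - 510)/(I + Y(31)) = ((2060 - 685) - 510)/(-23429 + (5 - 39/25*31)) = (1375 - 510)/(-23429 + (5 - 1209/25)) = 865/(-23429 - 1084/25) = 865/(-586809/25) = 865*(-25/586809) = -21625/586809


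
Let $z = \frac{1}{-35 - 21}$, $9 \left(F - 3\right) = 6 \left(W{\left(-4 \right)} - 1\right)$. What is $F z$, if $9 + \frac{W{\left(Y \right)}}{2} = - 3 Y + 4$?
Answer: $- \frac{5}{24} \approx -0.20833$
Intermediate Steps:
$W{\left(Y \right)} = -10 - 6 Y$ ($W{\left(Y \right)} = -18 + 2 \left(- 3 Y + 4\right) = -18 + 2 \left(4 - 3 Y\right) = -18 - \left(-8 + 6 Y\right) = -10 - 6 Y$)
$F = \frac{35}{3}$ ($F = 3 + \frac{6 \left(\left(-10 - -24\right) - 1\right)}{9} = 3 + \frac{6 \left(\left(-10 + 24\right) - 1\right)}{9} = 3 + \frac{6 \left(14 - 1\right)}{9} = 3 + \frac{6 \cdot 13}{9} = 3 + \frac{1}{9} \cdot 78 = 3 + \frac{26}{3} = \frac{35}{3} \approx 11.667$)
$z = - \frac{1}{56}$ ($z = \frac{1}{-56} = - \frac{1}{56} \approx -0.017857$)
$F z = \frac{35}{3} \left(- \frac{1}{56}\right) = - \frac{5}{24}$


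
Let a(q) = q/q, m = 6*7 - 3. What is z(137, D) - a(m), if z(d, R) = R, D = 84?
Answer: 83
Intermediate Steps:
m = 39 (m = 42 - 3 = 39)
a(q) = 1
z(137, D) - a(m) = 84 - 1*1 = 84 - 1 = 83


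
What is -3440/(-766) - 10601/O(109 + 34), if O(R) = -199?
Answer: 4402463/76217 ≈ 57.762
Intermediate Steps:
-3440/(-766) - 10601/O(109 + 34) = -3440/(-766) - 10601/(-199) = -3440*(-1/766) - 10601*(-1/199) = 1720/383 + 10601/199 = 4402463/76217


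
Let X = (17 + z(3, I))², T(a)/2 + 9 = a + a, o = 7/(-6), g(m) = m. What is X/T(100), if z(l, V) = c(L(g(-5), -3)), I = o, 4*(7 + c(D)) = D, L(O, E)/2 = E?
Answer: 289/1528 ≈ 0.18914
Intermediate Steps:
L(O, E) = 2*E
c(D) = -7 + D/4
o = -7/6 (o = 7*(-⅙) = -7/6 ≈ -1.1667)
T(a) = -18 + 4*a (T(a) = -18 + 2*(a + a) = -18 + 2*(2*a) = -18 + 4*a)
I = -7/6 ≈ -1.1667
z(l, V) = -17/2 (z(l, V) = -7 + (2*(-3))/4 = -7 + (¼)*(-6) = -7 - 3/2 = -17/2)
X = 289/4 (X = (17 - 17/2)² = (17/2)² = 289/4 ≈ 72.250)
X/T(100) = 289/(4*(-18 + 4*100)) = 289/(4*(-18 + 400)) = (289/4)/382 = (289/4)*(1/382) = 289/1528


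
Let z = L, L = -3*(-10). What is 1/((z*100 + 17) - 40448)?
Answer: -1/37431 ≈ -2.6716e-5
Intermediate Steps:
L = 30
z = 30
1/((z*100 + 17) - 40448) = 1/((30*100 + 17) - 40448) = 1/((3000 + 17) - 40448) = 1/(3017 - 40448) = 1/(-37431) = -1/37431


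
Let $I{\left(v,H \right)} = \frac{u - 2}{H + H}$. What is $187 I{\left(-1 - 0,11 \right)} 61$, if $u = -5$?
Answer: $- \frac{7259}{2} \approx -3629.5$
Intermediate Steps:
$I{\left(v,H \right)} = - \frac{7}{2 H}$ ($I{\left(v,H \right)} = \frac{-5 - 2}{H + H} = - \frac{7}{2 H}$)
$187 I{\left(-1 - 0,11 \right)} 61 = 187 \left(- \frac{7}{2 \cdot 11}\right) 61 = 187 \left(\left(- \frac{7}{2}\right) \frac{1}{11}\right) 61 = 187 \left(- \frac{7}{22}\right) 61 = \left(- \frac{119}{2}\right) 61 = - \frac{7259}{2}$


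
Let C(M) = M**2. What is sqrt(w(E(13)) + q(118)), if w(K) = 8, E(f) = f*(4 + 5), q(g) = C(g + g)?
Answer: 2*sqrt(13926) ≈ 236.02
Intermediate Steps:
q(g) = 4*g**2 (q(g) = (g + g)**2 = (2*g)**2 = 4*g**2)
E(f) = 9*f (E(f) = f*9 = 9*f)
sqrt(w(E(13)) + q(118)) = sqrt(8 + 4*118**2) = sqrt(8 + 4*13924) = sqrt(8 + 55696) = sqrt(55704) = 2*sqrt(13926)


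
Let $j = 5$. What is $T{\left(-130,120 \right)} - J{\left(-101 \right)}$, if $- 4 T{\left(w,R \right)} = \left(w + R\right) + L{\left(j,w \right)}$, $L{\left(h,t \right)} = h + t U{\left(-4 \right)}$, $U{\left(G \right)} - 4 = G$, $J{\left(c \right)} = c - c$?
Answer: $\frac{5}{4} \approx 1.25$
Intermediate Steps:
$J{\left(c \right)} = 0$
$U{\left(G \right)} = 4 + G$
$L{\left(h,t \right)} = h$ ($L{\left(h,t \right)} = h + t \left(4 - 4\right) = h + t 0 = h + 0 = h$)
$T{\left(w,R \right)} = - \frac{5}{4} - \frac{R}{4} - \frac{w}{4}$ ($T{\left(w,R \right)} = - \frac{\left(w + R\right) + 5}{4} = - \frac{\left(R + w\right) + 5}{4} = - \frac{5 + R + w}{4} = - \frac{5}{4} - \frac{R}{4} - \frac{w}{4}$)
$T{\left(-130,120 \right)} - J{\left(-101 \right)} = \left(- \frac{5}{4} - 30 - - \frac{65}{2}\right) - 0 = \left(- \frac{5}{4} - 30 + \frac{65}{2}\right) + 0 = \frac{5}{4} + 0 = \frac{5}{4}$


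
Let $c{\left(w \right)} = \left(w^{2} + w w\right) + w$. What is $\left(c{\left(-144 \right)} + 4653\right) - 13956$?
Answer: $32025$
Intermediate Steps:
$c{\left(w \right)} = w + 2 w^{2}$ ($c{\left(w \right)} = \left(w^{2} + w^{2}\right) + w = 2 w^{2} + w = w + 2 w^{2}$)
$\left(c{\left(-144 \right)} + 4653\right) - 13956 = \left(- 144 \left(1 + 2 \left(-144\right)\right) + 4653\right) - 13956 = \left(- 144 \left(1 - 288\right) + 4653\right) - 13956 = \left(\left(-144\right) \left(-287\right) + 4653\right) - 13956 = \left(41328 + 4653\right) - 13956 = 45981 - 13956 = 32025$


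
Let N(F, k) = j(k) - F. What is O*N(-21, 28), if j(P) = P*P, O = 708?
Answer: 569940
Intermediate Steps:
j(P) = P**2
N(F, k) = k**2 - F
O*N(-21, 28) = 708*(28**2 - 1*(-21)) = 708*(784 + 21) = 708*805 = 569940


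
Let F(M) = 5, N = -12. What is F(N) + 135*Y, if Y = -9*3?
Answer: -3640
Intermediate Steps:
Y = -27
F(N) + 135*Y = 5 + 135*(-27) = 5 - 3645 = -3640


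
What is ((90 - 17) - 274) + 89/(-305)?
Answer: -61394/305 ≈ -201.29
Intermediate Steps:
((90 - 17) - 274) + 89/(-305) = (73 - 274) + 89*(-1/305) = -201 - 89/305 = -61394/305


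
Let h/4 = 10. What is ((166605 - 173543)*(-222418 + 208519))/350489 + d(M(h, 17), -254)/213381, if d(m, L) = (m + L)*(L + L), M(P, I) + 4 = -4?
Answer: 20623247800766/74787693309 ≈ 275.76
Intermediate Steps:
h = 40 (h = 4*10 = 40)
M(P, I) = -8 (M(P, I) = -4 - 4 = -8)
d(m, L) = 2*L*(L + m) (d(m, L) = (L + m)*(2*L) = 2*L*(L + m))
((166605 - 173543)*(-222418 + 208519))/350489 + d(M(h, 17), -254)/213381 = ((166605 - 173543)*(-222418 + 208519))/350489 + (2*(-254)*(-254 - 8))/213381 = -6938*(-13899)*(1/350489) + (2*(-254)*(-262))*(1/213381) = 96431262*(1/350489) + 133096*(1/213381) = 96431262/350489 + 133096/213381 = 20623247800766/74787693309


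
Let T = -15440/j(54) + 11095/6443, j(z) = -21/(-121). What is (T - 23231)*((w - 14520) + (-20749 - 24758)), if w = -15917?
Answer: 1152834576734192/135303 ≈ 8.5204e+9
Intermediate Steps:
j(z) = 21/121 (j(z) = -21*(-1/121) = 21/121)
T = -12036837325/135303 (T = -15440/21/121 + 11095/6443 = -15440*121/21 + 11095*(1/6443) = -1868240/21 + 11095/6443 = -12036837325/135303 ≈ -88962.)
(T - 23231)*((w - 14520) + (-20749 - 24758)) = (-12036837325/135303 - 23231)*((-15917 - 14520) + (-20749 - 24758)) = -15180061318*(-30437 - 45507)/135303 = -15180061318/135303*(-75944) = 1152834576734192/135303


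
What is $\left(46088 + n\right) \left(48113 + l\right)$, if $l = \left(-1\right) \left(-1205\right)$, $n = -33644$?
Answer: $613713192$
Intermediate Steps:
$l = 1205$
$\left(46088 + n\right) \left(48113 + l\right) = \left(46088 - 33644\right) \left(48113 + 1205\right) = 12444 \cdot 49318 = 613713192$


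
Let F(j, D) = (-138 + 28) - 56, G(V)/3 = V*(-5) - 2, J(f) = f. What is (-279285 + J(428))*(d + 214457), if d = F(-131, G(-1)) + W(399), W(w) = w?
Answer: -59867809330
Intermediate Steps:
G(V) = -6 - 15*V (G(V) = 3*(V*(-5) - 2) = 3*(-5*V - 2) = 3*(-2 - 5*V) = -6 - 15*V)
F(j, D) = -166 (F(j, D) = -110 - 56 = -166)
d = 233 (d = -166 + 399 = 233)
(-279285 + J(428))*(d + 214457) = (-279285 + 428)*(233 + 214457) = -278857*214690 = -59867809330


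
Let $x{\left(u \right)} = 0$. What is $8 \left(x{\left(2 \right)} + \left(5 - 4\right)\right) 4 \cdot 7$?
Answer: $224$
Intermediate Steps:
$8 \left(x{\left(2 \right)} + \left(5 - 4\right)\right) 4 \cdot 7 = 8 \left(0 + \left(5 - 4\right)\right) 4 \cdot 7 = 8 \left(0 + 1\right) 4 \cdot 7 = 8 \cdot 1 \cdot 4 \cdot 7 = 8 \cdot 4 \cdot 7 = 32 \cdot 7 = 224$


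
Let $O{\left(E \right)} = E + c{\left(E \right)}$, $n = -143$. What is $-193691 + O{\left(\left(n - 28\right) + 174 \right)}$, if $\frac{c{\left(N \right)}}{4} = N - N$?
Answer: $-193688$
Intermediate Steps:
$c{\left(N \right)} = 0$ ($c{\left(N \right)} = 4 \left(N - N\right) = 4 \cdot 0 = 0$)
$O{\left(E \right)} = E$ ($O{\left(E \right)} = E + 0 = E$)
$-193691 + O{\left(\left(n - 28\right) + 174 \right)} = -193691 + \left(\left(-143 - 28\right) + 174\right) = -193691 + \left(-171 + 174\right) = -193691 + 3 = -193688$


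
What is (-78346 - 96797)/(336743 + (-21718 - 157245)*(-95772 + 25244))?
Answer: -58381/4207413069 ≈ -1.3876e-5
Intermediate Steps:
(-78346 - 96797)/(336743 + (-21718 - 157245)*(-95772 + 25244)) = -175143/(336743 - 178963*(-70528)) = -175143/(336743 + 12621902464) = -175143/12622239207 = -175143*1/12622239207 = -58381/4207413069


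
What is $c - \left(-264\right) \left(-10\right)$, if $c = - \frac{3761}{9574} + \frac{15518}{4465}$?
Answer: $- \frac{112722705933}{42747910} \approx -2636.9$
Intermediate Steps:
$c = \frac{131776467}{42747910}$ ($c = \left(-3761\right) \frac{1}{9574} + 15518 \cdot \frac{1}{4465} = - \frac{3761}{9574} + \frac{15518}{4465} = \frac{131776467}{42747910} \approx 3.0826$)
$c - \left(-264\right) \left(-10\right) = \frac{131776467}{42747910} - \left(-264\right) \left(-10\right) = \frac{131776467}{42747910} - 2640 = - \frac{112722705933}{42747910}$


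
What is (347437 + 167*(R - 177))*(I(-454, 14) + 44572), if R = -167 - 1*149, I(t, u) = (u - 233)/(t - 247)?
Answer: 8283287605246/701 ≈ 1.1816e+10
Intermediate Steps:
I(t, u) = (-233 + u)/(-247 + t)
R = -316 (R = -167 - 149 = -316)
(347437 + 167*(R - 177))*(I(-454, 14) + 44572) = (347437 + 167*(-316 - 177))*((-233 + 14)/(-247 - 454) + 44572) = (347437 + 167*(-493))*(-219/(-701) + 44572) = (347437 - 82331)*(-1/701*(-219) + 44572) = 265106*(219/701 + 44572) = 265106*(31245191/701) = 8283287605246/701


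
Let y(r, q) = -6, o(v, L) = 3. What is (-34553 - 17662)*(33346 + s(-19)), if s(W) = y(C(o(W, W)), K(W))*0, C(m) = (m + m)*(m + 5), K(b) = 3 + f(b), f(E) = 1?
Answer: -1741161390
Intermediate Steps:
K(b) = 4 (K(b) = 3 + 1 = 4)
C(m) = 2*m*(5 + m) (C(m) = (2*m)*(5 + m) = 2*m*(5 + m))
s(W) = 0 (s(W) = -6*0 = 0)
(-34553 - 17662)*(33346 + s(-19)) = (-34553 - 17662)*(33346 + 0) = -52215*33346 = -1741161390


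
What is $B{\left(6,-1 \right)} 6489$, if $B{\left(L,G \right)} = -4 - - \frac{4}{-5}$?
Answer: $- \frac{155736}{5} \approx -31147.0$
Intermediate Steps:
$B{\left(L,G \right)} = - \frac{24}{5}$ ($B{\left(L,G \right)} = -4 - \left(-4\right) \left(- \frac{1}{5}\right) = -4 - \frac{4}{5} = - \frac{24}{5}$)
$B{\left(6,-1 \right)} 6489 = \left(- \frac{24}{5}\right) 6489 = - \frac{155736}{5}$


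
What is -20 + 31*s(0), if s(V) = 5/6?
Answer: 35/6 ≈ 5.8333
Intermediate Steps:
s(V) = ⅚ (s(V) = 5*(⅙) = ⅚)
-20 + 31*s(0) = -20 + 31*(⅚) = -20 + 155/6 = 35/6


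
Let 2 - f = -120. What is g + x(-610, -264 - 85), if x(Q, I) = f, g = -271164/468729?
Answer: 18971258/156243 ≈ 121.42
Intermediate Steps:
g = -90388/156243 (g = -271164*1/468729 = -90388/156243 ≈ -0.57851)
f = 122 (f = 2 - 1*(-120) = 2 + 120 = 122)
x(Q, I) = 122
g + x(-610, -264 - 85) = -90388/156243 + 122 = 18971258/156243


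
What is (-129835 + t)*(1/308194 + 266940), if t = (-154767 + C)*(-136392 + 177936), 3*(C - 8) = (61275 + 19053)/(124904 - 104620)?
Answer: -243841741411643014103615/142077434 ≈ -1.7163e+15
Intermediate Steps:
C = 47262/5071 (C = 8 + ((61275 + 19053)/(124904 - 104620))/3 = 8 + (80328/20284)/3 = 8 + (80328*(1/20284))/3 = 8 + (⅓)*(20082/5071) = 8 + 6694/5071 = 47262/5071 ≈ 9.3201)
t = -32602742245080/5071 (t = (-154767 + 47262/5071)*(-136392 + 177936) = -784776195/5071*41544 = -32602742245080/5071 ≈ -6.4293e+9)
(-129835 + t)*(1/308194 + 266940) = (-129835 - 32602742245080/5071)*(1/308194 + 266940) = -32603400638365*(1/308194 + 266940)/5071 = -32603400638365/5071*82269306361/308194 = -243841741411643014103615/142077434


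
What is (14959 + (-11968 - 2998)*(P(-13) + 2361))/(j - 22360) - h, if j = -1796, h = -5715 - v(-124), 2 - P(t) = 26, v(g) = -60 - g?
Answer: 174558107/24156 ≈ 7226.3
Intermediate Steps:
P(t) = -24 (P(t) = 2 - 1*26 = 2 - 26 = -24)
h = -5779 (h = -5715 - (-60 - 1*(-124)) = -5715 - (-60 + 124) = -5715 - 1*64 = -5715 - 64 = -5779)
(14959 + (-11968 - 2998)*(P(-13) + 2361))/(j - 22360) - h = (14959 + (-11968 - 2998)*(-24 + 2361))/(-1796 - 22360) - 1*(-5779) = (14959 - 14966*2337)/(-24156) + 5779 = (14959 - 34975542)*(-1/24156) + 5779 = -34960583*(-1/24156) + 5779 = 34960583/24156 + 5779 = 174558107/24156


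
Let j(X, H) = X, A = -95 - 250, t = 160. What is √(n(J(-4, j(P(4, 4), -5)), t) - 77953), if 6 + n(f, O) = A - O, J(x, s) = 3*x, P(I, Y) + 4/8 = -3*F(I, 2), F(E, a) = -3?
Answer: 8*I*√1226 ≈ 280.11*I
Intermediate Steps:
P(I, Y) = 17/2 (P(I, Y) = -½ - 3*(-3) = -½ + 9 = 17/2)
A = -345
n(f, O) = -351 - O (n(f, O) = -6 + (-345 - O) = -351 - O)
√(n(J(-4, j(P(4, 4), -5)), t) - 77953) = √((-351 - 1*160) - 77953) = √((-351 - 160) - 77953) = √(-511 - 77953) = √(-78464) = 8*I*√1226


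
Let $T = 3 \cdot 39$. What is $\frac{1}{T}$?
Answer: $\frac{1}{117} \approx 0.008547$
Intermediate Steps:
$T = 117$
$\frac{1}{T} = \frac{1}{117}$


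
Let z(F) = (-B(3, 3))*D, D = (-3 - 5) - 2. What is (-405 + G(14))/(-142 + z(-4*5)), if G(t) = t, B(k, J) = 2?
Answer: 391/122 ≈ 3.2049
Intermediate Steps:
D = -10 (D = -8 - 2 = -10)
z(F) = 20 (z(F) = -1*2*(-10) = -2*(-10) = 20)
(-405 + G(14))/(-142 + z(-4*5)) = (-405 + 14)/(-142 + 20) = -391/(-122) = -391*(-1/122) = 391/122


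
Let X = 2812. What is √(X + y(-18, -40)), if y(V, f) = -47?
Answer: √2765 ≈ 52.583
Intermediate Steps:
√(X + y(-18, -40)) = √(2812 - 47) = √2765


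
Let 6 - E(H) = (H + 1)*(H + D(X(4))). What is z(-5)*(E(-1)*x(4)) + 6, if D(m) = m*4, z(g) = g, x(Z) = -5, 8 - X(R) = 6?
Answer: 156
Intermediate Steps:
X(R) = 2 (X(R) = 8 - 1*6 = 8 - 6 = 2)
D(m) = 4*m
E(H) = 6 - (1 + H)*(8 + H) (E(H) = 6 - (H + 1)*(H + 4*2) = 6 - (1 + H)*(H + 8) = 6 - (1 + H)*(8 + H))
z(-5)*(E(-1)*x(4)) + 6 = -5*(-2 - 1*(-1)**2 - 9*(-1))*(-5) + 6 = -5*(-2 - 1*1 + 9)*(-5) + 6 = -5*(-2 - 1 + 9)*(-5) + 6 = -30*(-5) + 6 = -5*(-30) + 6 = 150 + 6 = 156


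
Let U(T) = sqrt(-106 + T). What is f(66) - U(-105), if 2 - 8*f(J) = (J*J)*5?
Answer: -10889/4 - I*sqrt(211) ≈ -2722.3 - 14.526*I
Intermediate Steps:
f(J) = 1/4 - 5*J**2/8 (f(J) = 1/4 - J*J*5/8 = 1/4 - J**2*5/8 = 1/4 - 5*J**2/8)
f(66) - U(-105) = (1/4 - 5/8*66**2) - sqrt(-106 - 105) = (1/4 - 5/8*4356) - sqrt(-211) = (1/4 - 5445/2) - I*sqrt(211) = -10889/4 - I*sqrt(211)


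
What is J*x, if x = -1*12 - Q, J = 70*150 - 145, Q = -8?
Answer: -41420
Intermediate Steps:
J = 10355 (J = 10500 - 145 = 10355)
x = -4 (x = -1*12 - 1*(-8) = -12 + 8 = -4)
J*x = 10355*(-4) = -41420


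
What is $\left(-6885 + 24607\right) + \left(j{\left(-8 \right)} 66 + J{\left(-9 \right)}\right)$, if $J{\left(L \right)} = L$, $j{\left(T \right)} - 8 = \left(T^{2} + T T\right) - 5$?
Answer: $26359$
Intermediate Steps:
$j{\left(T \right)} = 3 + 2 T^{2}$ ($j{\left(T \right)} = 8 - \left(5 - T^{2} - T T\right) = 8 + \left(\left(T^{2} + T^{2}\right) - 5\right) = 8 + \left(2 T^{2} - 5\right) = 8 + \left(-5 + 2 T^{2}\right) = 3 + 2 T^{2}$)
$\left(-6885 + 24607\right) + \left(j{\left(-8 \right)} 66 + J{\left(-9 \right)}\right) = \left(-6885 + 24607\right) - \left(9 - \left(3 + 2 \left(-8\right)^{2}\right) 66\right) = 17722 - \left(9 - \left(3 + 2 \cdot 64\right) 66\right) = 17722 - \left(9 - \left(3 + 128\right) 66\right) = 17722 + \left(131 \cdot 66 - 9\right) = 17722 + \left(8646 - 9\right) = 17722 + 8637 = 26359$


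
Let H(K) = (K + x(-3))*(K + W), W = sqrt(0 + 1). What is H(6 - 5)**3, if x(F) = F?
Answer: -64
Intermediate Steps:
W = 1 (W = sqrt(1) = 1)
H(K) = (1 + K)*(-3 + K) (H(K) = (K - 3)*(K + 1) = (-3 + K)*(1 + K) = (1 + K)*(-3 + K))
H(6 - 5)**3 = (-3 + (6 - 5)**2 - 2*(6 - 5))**3 = (-3 + 1**2 - 2*1)**3 = (-3 + 1 - 2)**3 = (-4)**3 = -64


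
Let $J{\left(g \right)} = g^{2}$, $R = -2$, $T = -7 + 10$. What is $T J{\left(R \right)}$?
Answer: $12$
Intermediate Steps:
$T = 3$
$T J{\left(R \right)} = 3 \left(-2\right)^{2} = 3 \cdot 4 = 12$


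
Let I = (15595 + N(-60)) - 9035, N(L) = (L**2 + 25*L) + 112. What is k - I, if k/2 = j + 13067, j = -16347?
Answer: -15332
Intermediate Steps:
N(L) = 112 + L**2 + 25*L
k = -6560 (k = 2*(-16347 + 13067) = 2*(-3280) = -6560)
I = 8772 (I = (15595 + (112 + (-60)**2 + 25*(-60))) - 9035 = (15595 + (112 + 3600 - 1500)) - 9035 = (15595 + 2212) - 9035 = 17807 - 9035 = 8772)
k - I = -6560 - 1*8772 = -6560 - 8772 = -15332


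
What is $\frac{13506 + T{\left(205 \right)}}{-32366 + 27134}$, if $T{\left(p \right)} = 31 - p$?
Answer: $- \frac{1111}{436} \approx -2.5482$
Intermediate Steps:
$\frac{13506 + T{\left(205 \right)}}{-32366 + 27134} = \frac{13506 + \left(31 - 205\right)}{-32366 + 27134} = \frac{13506 + \left(31 - 205\right)}{-5232} = \left(13506 - 174\right) \left(- \frac{1}{5232}\right) = 13332 \left(- \frac{1}{5232}\right) = - \frac{1111}{436}$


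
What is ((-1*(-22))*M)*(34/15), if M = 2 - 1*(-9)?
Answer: 8228/15 ≈ 548.53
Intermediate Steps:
M = 11 (M = 2 + 9 = 11)
((-1*(-22))*M)*(34/15) = (-1*(-22)*11)*(34/15) = (22*11)*(34*(1/15)) = 242*(34/15) = 8228/15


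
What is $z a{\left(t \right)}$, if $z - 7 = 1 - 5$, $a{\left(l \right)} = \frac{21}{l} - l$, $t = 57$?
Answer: $- \frac{3228}{19} \approx -169.89$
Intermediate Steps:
$a{\left(l \right)} = - l + \frac{21}{l}$
$z = 3$ ($z = 7 + \left(1 - 5\right) = 7 - 4 = 3$)
$z a{\left(t \right)} = 3 \left(\left(-1\right) 57 + \frac{21}{57}\right) = 3 \left(-57 + 21 \cdot \frac{1}{57}\right) = 3 \left(-57 + \frac{7}{19}\right) = 3 \left(- \frac{1076}{19}\right) = - \frac{3228}{19}$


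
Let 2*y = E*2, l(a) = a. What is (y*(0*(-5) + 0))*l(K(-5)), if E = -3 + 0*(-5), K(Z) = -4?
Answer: 0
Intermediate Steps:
E = -3 (E = -3 + 0 = -3)
y = -3 (y = (-3*2)/2 = (1/2)*(-6) = -3)
(y*(0*(-5) + 0))*l(K(-5)) = -3*(0*(-5) + 0)*(-4) = -3*(0 + 0)*(-4) = -3*0*(-4) = 0*(-4) = 0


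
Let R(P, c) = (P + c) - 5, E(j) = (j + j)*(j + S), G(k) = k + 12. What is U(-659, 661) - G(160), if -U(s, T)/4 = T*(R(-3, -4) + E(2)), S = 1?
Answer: -172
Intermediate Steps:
G(k) = 12 + k
E(j) = 2*j*(1 + j) (E(j) = (j + j)*(j + 1) = (2*j)*(1 + j) = 2*j*(1 + j))
R(P, c) = -5 + P + c
U(s, T) = 0 (U(s, T) = -4*T*((-5 - 3 - 4) + 2*2*(1 + 2)) = -4*T*(-12 + 2*2*3) = -4*T*(-12 + 12) = -4*T*0 = -4*0 = 0)
U(-659, 661) - G(160) = 0 - (12 + 160) = 0 - 1*172 = 0 - 172 = -172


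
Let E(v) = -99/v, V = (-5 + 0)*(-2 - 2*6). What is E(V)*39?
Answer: -3861/70 ≈ -55.157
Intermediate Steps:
V = 70 (V = -5*(-2 - 12) = -5*(-14) = 70)
E(V)*39 = -99/70*39 = -3861/70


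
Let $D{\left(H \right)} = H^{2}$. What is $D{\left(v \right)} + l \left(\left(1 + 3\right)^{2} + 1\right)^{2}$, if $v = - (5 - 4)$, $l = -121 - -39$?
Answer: $-23697$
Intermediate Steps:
$l = -82$ ($l = -121 + 39 = -82$)
$v = -1$ ($v = \left(-1\right) 1 = -1$)
$D{\left(v \right)} + l \left(\left(1 + 3\right)^{2} + 1\right)^{2} = \left(-1\right)^{2} - 82 \left(\left(1 + 3\right)^{2} + 1\right)^{2} = 1 - 82 \left(4^{2} + 1\right)^{2} = 1 - 82 \left(16 + 1\right)^{2} = 1 - 82 \cdot 17^{2} = 1 - 23698 = -23697$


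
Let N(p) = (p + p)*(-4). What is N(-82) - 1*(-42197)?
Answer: 42853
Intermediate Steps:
N(p) = -8*p (N(p) = (2*p)*(-4) = -8*p)
N(-82) - 1*(-42197) = -8*(-82) - 1*(-42197) = 656 + 42197 = 42853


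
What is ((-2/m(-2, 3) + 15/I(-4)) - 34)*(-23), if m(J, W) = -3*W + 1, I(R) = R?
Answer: 1725/2 ≈ 862.50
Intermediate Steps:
m(J, W) = 1 - 3*W
((-2/m(-2, 3) + 15/I(-4)) - 34)*(-23) = ((-2/(1 - 3*3) + 15/(-4)) - 34)*(-23) = ((-2/(1 - 9) + 15*(-¼)) - 34)*(-23) = ((-2/(-8) - 15/4) - 34)*(-23) = ((-2*(-⅛) - 15/4) - 34)*(-23) = ((¼ - 15/4) - 34)*(-23) = (-7/2 - 34)*(-23) = -75/2*(-23) = 1725/2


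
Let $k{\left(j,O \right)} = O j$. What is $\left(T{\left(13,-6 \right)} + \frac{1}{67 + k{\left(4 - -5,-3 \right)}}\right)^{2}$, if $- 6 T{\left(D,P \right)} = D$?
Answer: $\frac{66049}{14400} \approx 4.5867$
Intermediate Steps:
$T{\left(D,P \right)} = - \frac{D}{6}$
$\left(T{\left(13,-6 \right)} + \frac{1}{67 + k{\left(4 - -5,-3 \right)}}\right)^{2} = \left(\left(- \frac{1}{6}\right) 13 + \frac{1}{67 - 3 \left(4 - -5\right)}\right)^{2} = \left(- \frac{13}{6} + \frac{1}{67 - 3 \left(4 + 5\right)}\right)^{2} = \left(- \frac{13}{6} + \frac{1}{67 - 27}\right)^{2} = \left(- \frac{13}{6} + \frac{1}{40}\right)^{2} = \left(- \frac{257}{120}\right)^{2} = \frac{66049}{14400}$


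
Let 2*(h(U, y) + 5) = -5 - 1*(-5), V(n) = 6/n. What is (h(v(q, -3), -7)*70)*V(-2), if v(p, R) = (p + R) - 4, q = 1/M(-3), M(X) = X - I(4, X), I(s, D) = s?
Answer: 1050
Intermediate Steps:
M(X) = -4 + X (M(X) = X - 1*4 = X - 4 = -4 + X)
q = -⅐ (q = 1/(-4 - 3) = 1/(-7) = 1*(-⅐) = -⅐ ≈ -0.14286)
v(p, R) = -4 + R + p (v(p, R) = (R + p) - 4 = -4 + R + p)
h(U, y) = -5 (h(U, y) = -5 + (-5 - 1*(-5))/2 = -5 + (-5 + 5)/2 = -5 + (½)*0 = -5 + 0 = -5)
(h(v(q, -3), -7)*70)*V(-2) = (-5*70)*(6/(-2)) = -2100*(-1)/2 = -350*(-3) = 1050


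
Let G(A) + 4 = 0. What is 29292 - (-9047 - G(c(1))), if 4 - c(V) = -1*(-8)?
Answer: 38335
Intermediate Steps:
c(V) = -4 (c(V) = 4 - (-1)*(-8) = 4 - 1*8 = 4 - 8 = -4)
G(A) = -4 (G(A) = -4 + 0 = -4)
29292 - (-9047 - G(c(1))) = 29292 - (-9047 - 1*(-4)) = 29292 - (-9047 + 4) = 29292 - 1*(-9043) = 29292 + 9043 = 38335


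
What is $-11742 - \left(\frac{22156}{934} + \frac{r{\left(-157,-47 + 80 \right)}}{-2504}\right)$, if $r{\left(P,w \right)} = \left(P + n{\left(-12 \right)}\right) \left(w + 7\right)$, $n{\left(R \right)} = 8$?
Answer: $- \frac{1720155211}{146171} \approx -11768.0$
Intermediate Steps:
$r{\left(P,w \right)} = \left(7 + w\right) \left(8 + P\right)$ ($r{\left(P,w \right)} = \left(P + 8\right) \left(w + 7\right) = \left(8 + P\right) \left(7 + w\right) = \left(7 + w\right) \left(8 + P\right)$)
$-11742 - \left(\frac{22156}{934} + \frac{r{\left(-157,-47 + 80 \right)}}{-2504}\right) = -11742 - \left(\frac{22156}{934} + \frac{56 + 7 \left(-157\right) + 8 \left(-47 + 80\right) - 157 \left(-47 + 80\right)}{-2504}\right) = -11742 - \left(22156 \cdot \frac{1}{934} + \left(56 - 1099 + 8 \cdot 33 - 5181\right) \left(- \frac{1}{2504}\right)\right) = -11742 - \left(\frac{11078}{467} + \left(56 - 1099 + 264 - 5181\right) \left(- \frac{1}{2504}\right)\right) = -11742 - \left(\frac{11078}{467} - - \frac{745}{313}\right) = -11742 - \left(\frac{11078}{467} + \frac{745}{313}\right) = -11742 - \frac{3815329}{146171} = - \frac{1720155211}{146171}$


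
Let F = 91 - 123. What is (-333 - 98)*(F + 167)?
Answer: -58185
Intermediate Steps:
F = -32
(-333 - 98)*(F + 167) = (-333 - 98)*(-32 + 167) = -431*135 = -58185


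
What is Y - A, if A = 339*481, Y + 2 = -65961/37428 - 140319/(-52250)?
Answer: -53147067665953/325935500 ≈ -1.6306e+5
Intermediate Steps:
Y = -350971453/325935500 (Y = -2 + (-65961/37428 - 140319/(-52250)) = -2 + (-65961*1/37428 - 140319*(-1/52250)) = -2 + (-21987/12476 + 140319/52250) = -2 + 300899547/325935500 = -350971453/325935500 ≈ -1.0768)
A = 163059
Y - A = -350971453/325935500 - 1*163059 = -350971453/325935500 - 163059 = -53147067665953/325935500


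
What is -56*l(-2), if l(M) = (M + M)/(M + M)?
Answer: -56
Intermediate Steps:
l(M) = 1 (l(M) = (2*M)/((2*M)) = (2*M)*(1/(2*M)) = 1)
-56*l(-2) = -56*1 = -56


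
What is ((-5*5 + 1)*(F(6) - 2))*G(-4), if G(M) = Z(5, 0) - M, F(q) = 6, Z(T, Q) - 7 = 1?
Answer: -1152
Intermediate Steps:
Z(T, Q) = 8 (Z(T, Q) = 7 + 1 = 8)
G(M) = 8 - M
((-5*5 + 1)*(F(6) - 2))*G(-4) = ((-5*5 + 1)*(6 - 2))*(8 - 1*(-4)) = ((-25 + 1)*4)*(8 + 4) = -24*4*12 = -96*12 = -1152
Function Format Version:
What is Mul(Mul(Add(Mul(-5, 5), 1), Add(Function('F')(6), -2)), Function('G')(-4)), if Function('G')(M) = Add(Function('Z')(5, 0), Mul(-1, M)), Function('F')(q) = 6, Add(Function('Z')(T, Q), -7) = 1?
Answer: -1152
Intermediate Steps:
Function('Z')(T, Q) = 8 (Function('Z')(T, Q) = Add(7, 1) = 8)
Function('G')(M) = Add(8, Mul(-1, M))
Mul(Mul(Add(Mul(-5, 5), 1), Add(Function('F')(6), -2)), Function('G')(-4)) = Mul(Mul(Add(Mul(-5, 5), 1), Add(6, -2)), Add(8, Mul(-1, -4))) = Mul(Mul(Add(-25, 1), 4), Add(8, 4)) = Mul(Mul(-24, 4), 12) = Mul(-96, 12) = -1152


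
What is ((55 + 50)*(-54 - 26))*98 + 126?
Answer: -823074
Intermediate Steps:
((55 + 50)*(-54 - 26))*98 + 126 = (105*(-80))*98 + 126 = -8400*98 + 126 = -823200 + 126 = -823074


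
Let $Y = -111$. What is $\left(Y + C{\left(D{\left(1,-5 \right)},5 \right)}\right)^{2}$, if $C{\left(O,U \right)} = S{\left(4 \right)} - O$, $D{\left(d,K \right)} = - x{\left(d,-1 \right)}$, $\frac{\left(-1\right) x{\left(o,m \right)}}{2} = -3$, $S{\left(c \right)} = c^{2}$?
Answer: $7921$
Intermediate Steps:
$x{\left(o,m \right)} = 6$ ($x{\left(o,m \right)} = \left(-2\right) \left(-3\right) = 6$)
$D{\left(d,K \right)} = -6$ ($D{\left(d,K \right)} = \left(-1\right) 6 = -6$)
$C{\left(O,U \right)} = 16 - O$ ($C{\left(O,U \right)} = 4^{2} - O = 16 - O$)
$\left(Y + C{\left(D{\left(1,-5 \right)},5 \right)}\right)^{2} = \left(-111 + \left(16 - -6\right)\right)^{2} = \left(-111 + \left(16 + 6\right)\right)^{2} = \left(-111 + 22\right)^{2} = \left(-89\right)^{2} = 7921$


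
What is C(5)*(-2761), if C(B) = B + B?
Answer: -27610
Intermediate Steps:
C(B) = 2*B
C(5)*(-2761) = (2*5)*(-2761) = 10*(-2761) = -27610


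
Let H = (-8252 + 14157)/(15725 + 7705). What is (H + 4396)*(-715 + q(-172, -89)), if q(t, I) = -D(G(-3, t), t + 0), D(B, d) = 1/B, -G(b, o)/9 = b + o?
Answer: -11599569083731/3690225 ≈ -3.1433e+6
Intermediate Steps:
G(b, o) = -9*b - 9*o (G(b, o) = -9*(b + o) = -9*b - 9*o)
H = 1181/4686 (H = 5905/23430 = 5905*(1/23430) = 1181/4686 ≈ 0.25203)
q(t, I) = -1/(27 - 9*t) (q(t, I) = -1/(-9*(-3) - 9*t) = -1/(27 - 9*t))
(H + 4396)*(-715 + q(-172, -89)) = (1181/4686 + 4396)*(-715 + 1/(9*(-3 - 172))) = 20600837*(-715 + (⅑)/(-175))/4686 = 20600837*(-715 + (⅑)*(-1/175))/4686 = 20600837*(-715 - 1/1575)/4686 = (20600837/4686)*(-1126126/1575) = -11599569083731/3690225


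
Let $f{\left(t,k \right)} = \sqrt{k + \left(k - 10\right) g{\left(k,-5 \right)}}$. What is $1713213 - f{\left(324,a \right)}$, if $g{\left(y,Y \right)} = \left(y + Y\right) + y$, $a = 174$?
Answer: $1713213 - \sqrt{56426} \approx 1.713 \cdot 10^{6}$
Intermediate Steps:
$g{\left(y,Y \right)} = Y + 2 y$ ($g{\left(y,Y \right)} = \left(Y + y\right) + y = Y + 2 y$)
$f{\left(t,k \right)} = \sqrt{k + \left(-10 + k\right) \left(-5 + 2 k\right)}$ ($f{\left(t,k \right)} = \sqrt{k + \left(k - 10\right) \left(-5 + 2 k\right)} = \sqrt{k + \left(-10 + k\right) \left(-5 + 2 k\right)}$)
$1713213 - f{\left(324,a \right)} = 1713213 - \sqrt{50 - 4176 + 2 \cdot 174^{2}} = 1713213 - \sqrt{50 - 4176 + 2 \cdot 30276} = 1713213 - \sqrt{50 - 4176 + 60552} = 1713213 - \sqrt{56426}$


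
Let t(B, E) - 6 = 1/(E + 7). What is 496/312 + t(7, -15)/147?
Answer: 8305/5096 ≈ 1.6297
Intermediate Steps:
t(B, E) = 6 + 1/(7 + E) (t(B, E) = 6 + 1/(E + 7) = 6 + 1/(7 + E))
496/312 + t(7, -15)/147 = 496/312 + ((43 + 6*(-15))/(7 - 15))/147 = 496*(1/312) + ((43 - 90)/(-8))*(1/147) = 62/39 - ⅛*(-47)*(1/147) = 62/39 + (47/8)*(1/147) = 62/39 + 47/1176 = 8305/5096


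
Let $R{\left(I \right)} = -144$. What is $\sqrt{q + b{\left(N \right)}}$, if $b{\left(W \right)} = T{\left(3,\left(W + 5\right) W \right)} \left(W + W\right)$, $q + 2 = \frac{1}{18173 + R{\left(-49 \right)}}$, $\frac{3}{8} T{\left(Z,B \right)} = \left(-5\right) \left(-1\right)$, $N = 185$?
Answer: $\frac{\sqrt{119224299963}}{4917} \approx 70.223$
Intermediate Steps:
$T{\left(Z,B \right)} = \frac{40}{3}$ ($T{\left(Z,B \right)} = \frac{8 \left(\left(-5\right) \left(-1\right)\right)}{3} = \frac{8}{3} \cdot 5 = \frac{40}{3}$)
$q = - \frac{36057}{18029}$ ($q = -2 + \frac{1}{18173 - 144} = -2 + \frac{1}{18029} = - \frac{36057}{18029} \approx -1.9999$)
$b{\left(W \right)} = \frac{80 W}{3}$ ($b{\left(W \right)} = \frac{40 \left(W + W\right)}{3} = \frac{40 \cdot 2 W}{3} = \frac{80 W}{3}$)
$\sqrt{q + b{\left(N \right)}} = \sqrt{- \frac{36057}{18029} + \frac{80}{3} \cdot 185} = \sqrt{- \frac{36057}{18029} + \frac{14800}{3}} = \sqrt{\frac{266721029}{54087}} = \frac{\sqrt{119224299963}}{4917}$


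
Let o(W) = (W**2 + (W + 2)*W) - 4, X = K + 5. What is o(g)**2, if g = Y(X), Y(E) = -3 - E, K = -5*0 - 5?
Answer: 64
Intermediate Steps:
K = -5 (K = 0 - 5 = -5)
X = 0 (X = -5 + 5 = 0)
g = -3 (g = -3 - 1*0 = -3 + 0 = -3)
o(W) = -4 + W**2 + W*(2 + W) (o(W) = (W**2 + (2 + W)*W) - 4 = (W**2 + W*(2 + W)) - 4 = -4 + W**2 + W*(2 + W))
o(g)**2 = (-4 + 2*(-3) + 2*(-3)**2)**2 = (-4 - 6 + 2*9)**2 = (-4 - 6 + 18)**2 = 8**2 = 64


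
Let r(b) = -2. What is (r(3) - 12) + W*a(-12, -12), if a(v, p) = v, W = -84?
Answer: 994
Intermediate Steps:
(r(3) - 12) + W*a(-12, -12) = (-2 - 12) - 84*(-12) = -14 + 1008 = 994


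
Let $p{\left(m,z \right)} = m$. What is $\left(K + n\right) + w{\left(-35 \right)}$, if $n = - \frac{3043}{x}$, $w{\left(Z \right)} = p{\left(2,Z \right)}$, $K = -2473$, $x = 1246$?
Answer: $- \frac{3081909}{1246} \approx -2473.4$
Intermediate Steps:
$w{\left(Z \right)} = 2$
$n = - \frac{3043}{1246} \approx -2.4422$
$\left(K + n\right) + w{\left(-35 \right)} = \left(-2473 - \frac{3043}{1246}\right) + 2 = - \frac{3084401}{1246} + 2 = - \frac{3081909}{1246}$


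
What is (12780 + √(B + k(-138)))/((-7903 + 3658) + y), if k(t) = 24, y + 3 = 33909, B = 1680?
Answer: 4260/9887 + 2*√426/29661 ≈ 0.43226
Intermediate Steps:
y = 33906 (y = -3 + 33909 = 33906)
(12780 + √(B + k(-138)))/((-7903 + 3658) + y) = (12780 + √(1680 + 24))/((-7903 + 3658) + 33906) = (12780 + √1704)/(-4245 + 33906) = (12780 + 2*√426)/29661 = (12780 + 2*√426)*(1/29661) = 4260/9887 + 2*√426/29661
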